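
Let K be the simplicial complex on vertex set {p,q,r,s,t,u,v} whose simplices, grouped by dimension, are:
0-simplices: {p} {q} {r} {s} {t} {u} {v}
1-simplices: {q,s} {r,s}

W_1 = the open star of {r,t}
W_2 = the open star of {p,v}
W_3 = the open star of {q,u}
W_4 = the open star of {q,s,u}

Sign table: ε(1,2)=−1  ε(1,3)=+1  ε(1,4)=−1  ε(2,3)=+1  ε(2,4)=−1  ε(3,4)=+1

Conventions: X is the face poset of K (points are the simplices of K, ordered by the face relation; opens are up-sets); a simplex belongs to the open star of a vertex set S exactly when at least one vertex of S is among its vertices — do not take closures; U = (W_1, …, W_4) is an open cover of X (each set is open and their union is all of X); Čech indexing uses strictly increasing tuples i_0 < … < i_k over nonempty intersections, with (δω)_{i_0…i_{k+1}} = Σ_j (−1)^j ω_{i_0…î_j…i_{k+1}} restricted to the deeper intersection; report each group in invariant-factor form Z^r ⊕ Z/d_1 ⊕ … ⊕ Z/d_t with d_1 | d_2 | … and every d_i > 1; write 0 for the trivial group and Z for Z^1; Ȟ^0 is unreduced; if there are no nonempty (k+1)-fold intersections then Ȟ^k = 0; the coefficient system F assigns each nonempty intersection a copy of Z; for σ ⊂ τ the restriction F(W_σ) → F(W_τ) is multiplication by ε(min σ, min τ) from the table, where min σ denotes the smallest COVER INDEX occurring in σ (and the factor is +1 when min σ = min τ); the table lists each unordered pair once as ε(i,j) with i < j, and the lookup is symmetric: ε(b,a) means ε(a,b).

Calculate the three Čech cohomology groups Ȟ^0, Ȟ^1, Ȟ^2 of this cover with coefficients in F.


intersection data:
  W1={{r},{t},{r,s}} W2={{p},{v}} W3={{q},{u},{q,s}} W4={{q},{s},{u},{q,s},{r,s}}
  W14={{r,s}} W34={{q},{u},{q,s}}
C dims 4,2; δ0: rk 2, SNF 1^2
Ȟ^0 = (4 − 2) − 0 = 2, so Ȟ^0 ≅ Z^2
Ȟ^1 = (2 − 0) − 2 = 0, so Ȟ^1 ≅ 0
Ȟ^2 = (0 − 0) − 0 = 0, so Ȟ^2 ≅ 0

Ȟ^0 = Z^2, Ȟ^1 = 0, Ȟ^2 = 0


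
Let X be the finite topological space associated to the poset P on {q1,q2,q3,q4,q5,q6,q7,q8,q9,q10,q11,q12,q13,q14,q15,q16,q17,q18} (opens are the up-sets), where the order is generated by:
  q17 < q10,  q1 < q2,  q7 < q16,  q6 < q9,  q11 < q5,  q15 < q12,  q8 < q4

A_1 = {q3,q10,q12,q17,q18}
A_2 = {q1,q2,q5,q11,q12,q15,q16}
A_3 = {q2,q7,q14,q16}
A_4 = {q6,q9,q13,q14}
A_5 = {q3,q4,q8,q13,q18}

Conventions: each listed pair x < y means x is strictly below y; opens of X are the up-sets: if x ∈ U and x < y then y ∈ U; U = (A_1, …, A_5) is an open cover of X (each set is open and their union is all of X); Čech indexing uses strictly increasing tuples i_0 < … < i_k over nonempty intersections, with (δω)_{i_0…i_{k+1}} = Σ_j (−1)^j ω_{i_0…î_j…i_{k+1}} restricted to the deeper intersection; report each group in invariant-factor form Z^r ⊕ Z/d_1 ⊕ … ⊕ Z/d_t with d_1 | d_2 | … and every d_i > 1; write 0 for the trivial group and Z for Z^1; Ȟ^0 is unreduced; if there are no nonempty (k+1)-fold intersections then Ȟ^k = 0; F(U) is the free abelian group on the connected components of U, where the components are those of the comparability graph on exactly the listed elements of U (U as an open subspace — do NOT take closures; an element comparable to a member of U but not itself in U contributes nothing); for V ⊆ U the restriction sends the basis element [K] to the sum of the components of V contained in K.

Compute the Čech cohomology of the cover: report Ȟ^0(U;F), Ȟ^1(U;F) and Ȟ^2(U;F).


Ȟ^0 = Z^11, Ȟ^1 = 0, Ȟ^2 = 0

nerve simplices:
  A12={q12} A15={q3,q18} A23={q2,q16} A34={q14} A45={q13}
components per intersection:
  A1: {q3} {q10,q17} {q12} {q18}
  A2: {q1,q2} {q5,q11} {q12,q15} {q16}
  A3: {q2} {q7,q16} {q14}
  A4: {q6,q9} {q13} {q14}
  A5: {q3} {q4,q8} {q13} {q18}
  A12: {q12}
  A15: {q3} {q18}
  A23: {q2} {q16}
  A34: {q14}
  A45: {q13}
C dims 18,7; δ0: rk 7, SNF 1^7
degree 0: 18−7−0 = 11 → Ȟ^0 ≅ Z^11
degree 1: 7−0−7 = 0 → Ȟ^1 ≅ 0
degree 2: 0−0−0 = 0 → Ȟ^2 ≅ 0


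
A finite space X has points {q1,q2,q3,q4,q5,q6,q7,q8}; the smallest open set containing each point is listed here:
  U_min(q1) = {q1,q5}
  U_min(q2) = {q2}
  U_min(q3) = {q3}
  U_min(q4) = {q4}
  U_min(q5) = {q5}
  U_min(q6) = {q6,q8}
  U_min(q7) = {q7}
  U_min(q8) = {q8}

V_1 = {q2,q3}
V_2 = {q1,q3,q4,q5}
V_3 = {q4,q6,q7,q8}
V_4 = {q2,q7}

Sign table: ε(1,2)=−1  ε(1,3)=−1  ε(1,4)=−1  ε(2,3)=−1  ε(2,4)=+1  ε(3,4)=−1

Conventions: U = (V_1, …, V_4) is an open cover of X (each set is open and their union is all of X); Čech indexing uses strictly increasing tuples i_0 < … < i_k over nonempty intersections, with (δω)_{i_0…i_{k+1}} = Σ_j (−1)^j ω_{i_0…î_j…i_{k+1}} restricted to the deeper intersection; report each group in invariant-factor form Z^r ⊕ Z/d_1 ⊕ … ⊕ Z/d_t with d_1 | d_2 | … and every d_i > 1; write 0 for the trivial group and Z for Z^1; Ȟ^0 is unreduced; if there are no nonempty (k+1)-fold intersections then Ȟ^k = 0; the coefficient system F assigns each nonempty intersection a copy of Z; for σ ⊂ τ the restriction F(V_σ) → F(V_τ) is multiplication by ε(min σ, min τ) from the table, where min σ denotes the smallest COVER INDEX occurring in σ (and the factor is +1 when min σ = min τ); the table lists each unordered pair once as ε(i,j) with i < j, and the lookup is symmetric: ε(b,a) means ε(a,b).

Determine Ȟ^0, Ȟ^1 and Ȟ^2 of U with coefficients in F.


Ȟ^0 ≅ Z, Ȟ^1 ≅ Z, Ȟ^2 ≅ 0

intersection data:
  V12={q3} V14={q2} V23={q4} V34={q7}
C dims 4,4; δ0: rk 3, SNF 1^3
Ȟ^0 = (4 − 3) − 0 = 1, so Ȟ^0 ≅ Z
Ȟ^1 = (4 − 0) − 3 = 1, so Ȟ^1 ≅ Z
Ȟ^2 = (0 − 0) − 0 = 0, so Ȟ^2 ≅ 0


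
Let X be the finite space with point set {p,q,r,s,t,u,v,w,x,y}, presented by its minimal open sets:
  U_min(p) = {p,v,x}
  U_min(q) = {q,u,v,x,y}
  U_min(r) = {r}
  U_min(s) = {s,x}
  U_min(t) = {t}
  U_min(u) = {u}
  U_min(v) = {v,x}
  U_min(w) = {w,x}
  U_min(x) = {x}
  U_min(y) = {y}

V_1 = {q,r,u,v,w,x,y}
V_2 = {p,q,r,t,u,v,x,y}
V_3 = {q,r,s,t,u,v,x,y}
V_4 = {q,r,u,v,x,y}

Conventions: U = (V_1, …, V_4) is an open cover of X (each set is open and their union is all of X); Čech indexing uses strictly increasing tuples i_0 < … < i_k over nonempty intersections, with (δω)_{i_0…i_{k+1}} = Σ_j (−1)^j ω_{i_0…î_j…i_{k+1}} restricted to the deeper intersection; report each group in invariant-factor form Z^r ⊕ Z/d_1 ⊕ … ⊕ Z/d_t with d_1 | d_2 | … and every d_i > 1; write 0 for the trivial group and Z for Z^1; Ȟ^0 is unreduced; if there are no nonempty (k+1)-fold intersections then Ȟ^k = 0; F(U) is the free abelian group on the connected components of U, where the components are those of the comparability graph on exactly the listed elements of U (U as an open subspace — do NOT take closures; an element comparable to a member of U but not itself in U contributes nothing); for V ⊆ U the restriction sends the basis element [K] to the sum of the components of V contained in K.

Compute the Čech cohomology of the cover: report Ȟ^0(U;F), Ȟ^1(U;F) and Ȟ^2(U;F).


Ȟ^0 ≅ Z^3, Ȟ^1 ≅ 0 and Ȟ^2 ≅ 0

nonempty intersections:
  V12={q,r,u,v,x,y} V13={q,r,u,v,x,y} V14={q,r,u,v,x,y} V23={q,r,t,u,v,x,y} V24={q,r,u,v,x,y} V34={q,r,u,v,x,y}
  V123={q,r,u,v,x,y} V124={q,r,u,v,x,y} V134={q,r,u,v,x,y} V234={q,r,u,v,x,y}
  V1234={q,r,u,v,x,y}
components per intersection:
  V1: {q,u,v,w,x,y} {r}
  V2: {p,q,u,v,x,y} {r} {t}
  V3: {q,s,u,v,x,y} {r} {t}
  V4: {q,u,v,x,y} {r}
  V12: {q,u,v,x,y} {r}
  V13: {q,u,v,x,y} {r}
  V14: {q,u,v,x,y} {r}
  V23: {q,u,v,x,y} {r} {t}
  V24: {q,u,v,x,y} {r}
  V34: {q,u,v,x,y} {r}
  V123: {q,u,v,x,y} {r}
  V124: {q,u,v,x,y} {r}
  V134: {q,u,v,x,y} {r}
  V234: {q,u,v,x,y} {r}
  V1234: {q,u,v,x,y} {r}
C dims 10,13,8,2; δ0: rk 7, SNF 1^7; δ1: rk 6, SNF 1^6; δ2: rk 2, SNF 1^2
Ȟ^0: (10−7)−0=3 ⇒ Z^3
Ȟ^1: (13−6)−7=0 ⇒ 0
Ȟ^2: (8−2)−6=0 ⇒ 0


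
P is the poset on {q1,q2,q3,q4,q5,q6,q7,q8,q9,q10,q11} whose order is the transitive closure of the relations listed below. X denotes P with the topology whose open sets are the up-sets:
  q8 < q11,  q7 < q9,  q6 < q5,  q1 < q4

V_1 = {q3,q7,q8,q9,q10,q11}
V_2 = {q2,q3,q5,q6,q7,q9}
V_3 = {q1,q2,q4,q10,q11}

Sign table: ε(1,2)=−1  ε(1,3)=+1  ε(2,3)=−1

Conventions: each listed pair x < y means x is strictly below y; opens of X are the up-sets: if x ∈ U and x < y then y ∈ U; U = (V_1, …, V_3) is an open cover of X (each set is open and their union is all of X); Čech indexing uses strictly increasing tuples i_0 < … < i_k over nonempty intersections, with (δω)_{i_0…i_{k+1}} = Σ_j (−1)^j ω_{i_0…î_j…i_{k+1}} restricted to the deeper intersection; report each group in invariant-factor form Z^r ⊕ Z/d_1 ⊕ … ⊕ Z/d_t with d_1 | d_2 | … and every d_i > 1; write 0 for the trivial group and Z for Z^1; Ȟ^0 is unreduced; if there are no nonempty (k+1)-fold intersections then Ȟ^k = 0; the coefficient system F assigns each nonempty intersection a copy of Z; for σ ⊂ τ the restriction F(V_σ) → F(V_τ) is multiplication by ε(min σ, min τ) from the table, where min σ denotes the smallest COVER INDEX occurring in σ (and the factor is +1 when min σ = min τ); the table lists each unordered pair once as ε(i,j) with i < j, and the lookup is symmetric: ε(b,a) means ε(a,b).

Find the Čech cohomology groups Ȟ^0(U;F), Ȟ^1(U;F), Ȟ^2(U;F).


nerve simplices:
  V12={q3,q7,q9} V13={q10,q11} V23={q2}
C dims 3,3; δ0: rk 2, SNF 1^2
degree 0: 3−2−0 = 1 → Ȟ^0 ≅ Z
degree 1: 3−0−2 = 1 → Ȟ^1 ≅ Z
degree 2: 0−0−0 = 0 → Ȟ^2 ≅ 0

Ȟ^0(U;F) ≅ Z, Ȟ^1(U;F) ≅ Z, Ȟ^2(U;F) ≅ 0


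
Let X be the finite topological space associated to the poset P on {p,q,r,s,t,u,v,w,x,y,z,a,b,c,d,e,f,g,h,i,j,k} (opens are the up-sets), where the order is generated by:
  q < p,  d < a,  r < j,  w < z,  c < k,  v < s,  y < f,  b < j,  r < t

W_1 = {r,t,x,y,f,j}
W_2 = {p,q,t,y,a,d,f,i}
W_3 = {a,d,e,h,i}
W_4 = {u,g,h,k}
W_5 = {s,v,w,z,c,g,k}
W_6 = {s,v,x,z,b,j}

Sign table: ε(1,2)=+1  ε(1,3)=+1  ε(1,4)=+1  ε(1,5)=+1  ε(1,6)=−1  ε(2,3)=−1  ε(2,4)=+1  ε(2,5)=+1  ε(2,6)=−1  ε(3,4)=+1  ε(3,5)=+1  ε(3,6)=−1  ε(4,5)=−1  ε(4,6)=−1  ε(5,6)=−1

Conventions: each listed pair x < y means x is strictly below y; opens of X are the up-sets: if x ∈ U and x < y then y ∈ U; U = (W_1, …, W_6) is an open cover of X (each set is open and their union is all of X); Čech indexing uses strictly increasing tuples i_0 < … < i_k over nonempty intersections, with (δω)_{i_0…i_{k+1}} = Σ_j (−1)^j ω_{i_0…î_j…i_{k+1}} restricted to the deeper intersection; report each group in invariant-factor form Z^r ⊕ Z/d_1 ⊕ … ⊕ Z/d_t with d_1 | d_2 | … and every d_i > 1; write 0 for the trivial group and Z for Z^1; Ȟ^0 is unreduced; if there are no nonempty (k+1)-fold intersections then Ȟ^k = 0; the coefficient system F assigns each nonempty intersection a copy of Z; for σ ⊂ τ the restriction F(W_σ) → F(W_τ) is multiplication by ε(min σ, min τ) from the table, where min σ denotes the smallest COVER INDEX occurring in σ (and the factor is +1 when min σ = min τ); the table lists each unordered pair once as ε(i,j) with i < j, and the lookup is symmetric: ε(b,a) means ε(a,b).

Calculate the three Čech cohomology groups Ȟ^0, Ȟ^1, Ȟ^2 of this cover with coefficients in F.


intersection data:
  W12={t,y,f} W16={x,j} W23={a,d,i} W34={h} W45={g,k} W56={s,v,z}
C dims 6,6; δ0: rk 5, SNF 1^5
Ȟ^0 = (6 − 5) − 0 = 1, so Ȟ^0 ≅ Z
Ȟ^1 = (6 − 0) − 5 = 1, so Ȟ^1 ≅ Z
Ȟ^2 = (0 − 0) − 0 = 0, so Ȟ^2 ≅ 0

Ȟ^0 ≅ Z, Ȟ^1 ≅ Z and Ȟ^2 ≅ 0


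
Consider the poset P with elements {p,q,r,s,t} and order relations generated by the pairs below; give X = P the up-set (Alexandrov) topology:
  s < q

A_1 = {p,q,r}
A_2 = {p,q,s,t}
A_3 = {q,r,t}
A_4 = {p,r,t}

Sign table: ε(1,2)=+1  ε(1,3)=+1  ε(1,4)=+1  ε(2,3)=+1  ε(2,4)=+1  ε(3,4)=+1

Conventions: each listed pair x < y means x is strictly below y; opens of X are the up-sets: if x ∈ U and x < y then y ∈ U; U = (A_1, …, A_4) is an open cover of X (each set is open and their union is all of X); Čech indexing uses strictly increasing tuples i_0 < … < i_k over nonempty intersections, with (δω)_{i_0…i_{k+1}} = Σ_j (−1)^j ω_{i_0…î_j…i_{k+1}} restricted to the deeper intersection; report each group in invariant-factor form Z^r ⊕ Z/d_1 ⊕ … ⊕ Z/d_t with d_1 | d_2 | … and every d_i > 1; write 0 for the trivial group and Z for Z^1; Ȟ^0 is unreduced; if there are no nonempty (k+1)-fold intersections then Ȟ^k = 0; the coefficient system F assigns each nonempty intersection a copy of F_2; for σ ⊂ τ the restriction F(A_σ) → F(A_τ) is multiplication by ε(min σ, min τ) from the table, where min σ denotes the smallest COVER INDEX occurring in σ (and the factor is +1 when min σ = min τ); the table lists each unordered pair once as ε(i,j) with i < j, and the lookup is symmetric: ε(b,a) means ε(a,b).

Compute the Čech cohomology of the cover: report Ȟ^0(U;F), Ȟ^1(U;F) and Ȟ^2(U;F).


nerve of the cover:
  A12={p,q} A13={q,r} A14={p,r} A23={q,t} A24={p,t} A34={r,t}
  A123={q} A124={p} A134={r} A234={t}
C dims 4,6,4; δ0: rk_F2 3; δ1: rk_F2 3
Ȟ^0 = (4 − 3) − 0 = 1, so Ȟ^0 ≅ Z/2
Ȟ^1 = (6 − 3) − 3 = 0, so Ȟ^1 ≅ 0
Ȟ^2 = (4 − 0) − 3 = 1, so Ȟ^2 ≅ Z/2

Ȟ^0(U;F) ≅ Z/2, Ȟ^1(U;F) ≅ 0, Ȟ^2(U;F) ≅ Z/2


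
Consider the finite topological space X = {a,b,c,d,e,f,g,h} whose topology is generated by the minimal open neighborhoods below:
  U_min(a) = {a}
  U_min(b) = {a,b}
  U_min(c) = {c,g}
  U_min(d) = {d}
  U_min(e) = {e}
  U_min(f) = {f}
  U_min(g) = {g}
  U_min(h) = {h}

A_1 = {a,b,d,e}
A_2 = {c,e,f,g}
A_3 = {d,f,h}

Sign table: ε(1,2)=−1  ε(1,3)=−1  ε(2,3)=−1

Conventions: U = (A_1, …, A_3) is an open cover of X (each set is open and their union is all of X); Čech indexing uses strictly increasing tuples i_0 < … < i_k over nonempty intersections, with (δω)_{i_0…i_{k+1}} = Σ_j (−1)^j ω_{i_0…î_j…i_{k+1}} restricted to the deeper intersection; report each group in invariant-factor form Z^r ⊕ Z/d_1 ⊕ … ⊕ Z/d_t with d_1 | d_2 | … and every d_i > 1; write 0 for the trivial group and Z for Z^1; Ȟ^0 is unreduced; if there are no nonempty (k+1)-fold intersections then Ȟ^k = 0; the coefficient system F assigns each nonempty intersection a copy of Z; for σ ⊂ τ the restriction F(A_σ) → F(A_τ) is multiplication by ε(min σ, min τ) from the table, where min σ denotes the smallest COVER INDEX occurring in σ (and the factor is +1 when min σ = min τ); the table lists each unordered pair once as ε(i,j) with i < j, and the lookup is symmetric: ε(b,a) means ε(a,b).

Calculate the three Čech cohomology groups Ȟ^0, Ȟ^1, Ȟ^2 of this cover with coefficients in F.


nonempty overlaps:
  A12={e} A13={d} A23={f}
C dims 3,3; δ0: rk 3, SNF 1^2·2
degree 0: 3−3−0 = 0 → Ȟ^0 ≅ 0
degree 1: 3−0−3 = 0 plus torsion [2] → Ȟ^1 ≅ Z/2
degree 2: 0−0−0 = 0 → Ȟ^2 ≅ 0

Ȟ^0 = 0; Ȟ^1 = Z/2; Ȟ^2 = 0


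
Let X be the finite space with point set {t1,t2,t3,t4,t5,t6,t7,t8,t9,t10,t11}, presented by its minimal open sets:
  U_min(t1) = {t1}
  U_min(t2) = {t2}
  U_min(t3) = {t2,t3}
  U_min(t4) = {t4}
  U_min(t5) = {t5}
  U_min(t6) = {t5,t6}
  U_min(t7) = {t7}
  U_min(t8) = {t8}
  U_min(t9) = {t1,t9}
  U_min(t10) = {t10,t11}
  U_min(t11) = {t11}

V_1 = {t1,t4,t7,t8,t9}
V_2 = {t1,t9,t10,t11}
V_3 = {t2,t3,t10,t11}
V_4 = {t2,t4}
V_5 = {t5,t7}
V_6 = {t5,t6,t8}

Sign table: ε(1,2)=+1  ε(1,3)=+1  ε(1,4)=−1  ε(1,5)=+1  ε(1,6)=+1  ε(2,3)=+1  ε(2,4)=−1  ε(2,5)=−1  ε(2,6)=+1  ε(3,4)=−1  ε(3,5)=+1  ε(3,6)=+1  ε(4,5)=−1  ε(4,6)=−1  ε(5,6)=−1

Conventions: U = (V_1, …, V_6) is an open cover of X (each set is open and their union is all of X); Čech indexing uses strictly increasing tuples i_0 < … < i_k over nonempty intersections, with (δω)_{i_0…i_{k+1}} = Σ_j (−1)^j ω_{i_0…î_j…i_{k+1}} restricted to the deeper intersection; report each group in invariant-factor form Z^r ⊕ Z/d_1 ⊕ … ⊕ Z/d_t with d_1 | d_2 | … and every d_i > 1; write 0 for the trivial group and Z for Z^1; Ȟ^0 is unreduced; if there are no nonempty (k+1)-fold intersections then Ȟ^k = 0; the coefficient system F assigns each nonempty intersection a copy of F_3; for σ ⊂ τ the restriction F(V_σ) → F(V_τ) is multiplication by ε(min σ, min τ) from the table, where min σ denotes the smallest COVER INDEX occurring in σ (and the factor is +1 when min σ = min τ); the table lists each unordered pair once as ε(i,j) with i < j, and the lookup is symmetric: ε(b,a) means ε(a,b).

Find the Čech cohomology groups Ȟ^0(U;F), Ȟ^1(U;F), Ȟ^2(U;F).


Ȟ^0(U;F) ≅ 0,  Ȟ^1(U;F) ≅ Z/3,  Ȟ^2(U;F) ≅ 0

nonempty overlaps:
  V12={t1,t9} V14={t4} V15={t7} V16={t8} V23={t10,t11} V34={t2} V56={t5}
C dims 6,7; δ0: rk_F3 6
degree 0: 6−6−0 = 0 → Ȟ^0 ≅ 0
degree 1: 7−0−6 = 1 → Ȟ^1 ≅ Z/3
degree 2: 0−0−0 = 0 → Ȟ^2 ≅ 0


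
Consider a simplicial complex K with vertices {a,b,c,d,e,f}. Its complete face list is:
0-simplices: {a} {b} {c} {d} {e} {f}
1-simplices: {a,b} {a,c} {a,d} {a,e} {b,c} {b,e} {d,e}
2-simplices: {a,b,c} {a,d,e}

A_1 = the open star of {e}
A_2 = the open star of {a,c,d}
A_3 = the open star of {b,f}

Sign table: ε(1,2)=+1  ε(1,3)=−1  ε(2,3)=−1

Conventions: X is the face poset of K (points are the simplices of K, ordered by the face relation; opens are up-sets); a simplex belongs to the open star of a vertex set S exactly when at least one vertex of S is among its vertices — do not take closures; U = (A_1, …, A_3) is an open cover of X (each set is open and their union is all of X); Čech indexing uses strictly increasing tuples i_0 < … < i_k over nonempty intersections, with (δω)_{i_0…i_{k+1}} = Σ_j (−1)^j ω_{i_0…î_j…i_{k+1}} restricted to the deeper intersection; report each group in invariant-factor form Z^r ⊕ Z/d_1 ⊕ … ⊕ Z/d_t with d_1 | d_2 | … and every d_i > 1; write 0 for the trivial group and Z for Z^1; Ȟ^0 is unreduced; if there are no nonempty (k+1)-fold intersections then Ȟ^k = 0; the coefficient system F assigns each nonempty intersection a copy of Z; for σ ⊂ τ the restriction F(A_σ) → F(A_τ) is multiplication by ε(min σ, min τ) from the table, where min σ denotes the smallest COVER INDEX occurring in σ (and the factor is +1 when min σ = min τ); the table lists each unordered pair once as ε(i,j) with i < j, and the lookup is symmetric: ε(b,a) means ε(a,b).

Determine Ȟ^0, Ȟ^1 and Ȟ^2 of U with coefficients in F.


Ȟ^0(U;F) ≅ Z,  Ȟ^1(U;F) ≅ Z,  Ȟ^2(U;F) ≅ 0

nonempty overlaps:
  A1={{e},{a,e},{b,e},{d,e},{a,d,e}} A2={{a},{c},{d},{a,b},{a,c},{a,d},{a,e},{b,c},{d,e},{a,b,c},{a,d,e}} A3={{b},{f},{a,b},{b,c},{b,e},{a,b,c}}
  A12={{a,e},{d,e},{a,d,e}} A13={{b,e}} A23={{a,b},{b,c},{a,b,c}}
C dims 3,3; δ0: rk 2, SNF 1^2
degree 0: 3−2−0 = 1 → Ȟ^0 ≅ Z
degree 1: 3−0−2 = 1 → Ȟ^1 ≅ Z
degree 2: 0−0−0 = 0 → Ȟ^2 ≅ 0


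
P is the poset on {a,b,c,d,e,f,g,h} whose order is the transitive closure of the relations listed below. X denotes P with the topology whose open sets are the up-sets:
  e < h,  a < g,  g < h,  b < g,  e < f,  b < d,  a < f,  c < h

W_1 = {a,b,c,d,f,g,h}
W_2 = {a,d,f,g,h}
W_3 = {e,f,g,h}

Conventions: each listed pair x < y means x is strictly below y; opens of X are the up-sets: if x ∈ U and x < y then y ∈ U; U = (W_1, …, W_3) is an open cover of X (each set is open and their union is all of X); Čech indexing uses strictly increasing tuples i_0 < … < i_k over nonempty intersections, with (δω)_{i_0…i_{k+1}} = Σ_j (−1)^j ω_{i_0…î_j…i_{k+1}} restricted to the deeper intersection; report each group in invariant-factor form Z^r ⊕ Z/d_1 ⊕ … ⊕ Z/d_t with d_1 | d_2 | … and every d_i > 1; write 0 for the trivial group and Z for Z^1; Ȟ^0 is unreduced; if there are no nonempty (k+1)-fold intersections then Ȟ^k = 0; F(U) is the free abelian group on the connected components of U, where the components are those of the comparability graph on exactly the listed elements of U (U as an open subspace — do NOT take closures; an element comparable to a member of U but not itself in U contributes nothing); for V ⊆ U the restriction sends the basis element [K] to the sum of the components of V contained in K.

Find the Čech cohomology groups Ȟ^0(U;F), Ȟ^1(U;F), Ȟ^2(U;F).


nerve of the cover:
  W12={a,d,f,g,h} W13={f,g,h} W23={f,g,h}
  W123={f,g,h}
components per intersection:
  W1: {a,b,c,d,f,g,h}
  W2: {a,f,g,h} {d}
  W3: {e,f,g,h}
  W12: {a,f,g,h} {d}
  W13: {f} {g,h}
  W23: {f} {g,h}
  W123: {f} {g,h}
C dims 4,6,2; δ0: rk 3, SNF 1^3; δ1: rk 2, SNF 1^2
Ȟ^0 = (4 − 3) − 0 = 1, so Ȟ^0 ≅ Z
Ȟ^1 = (6 − 2) − 3 = 1, so Ȟ^1 ≅ Z
Ȟ^2 = (2 − 0) − 2 = 0, so Ȟ^2 ≅ 0

Ȟ^0(U;F) ≅ Z,  Ȟ^1(U;F) ≅ Z,  Ȟ^2(U;F) ≅ 0


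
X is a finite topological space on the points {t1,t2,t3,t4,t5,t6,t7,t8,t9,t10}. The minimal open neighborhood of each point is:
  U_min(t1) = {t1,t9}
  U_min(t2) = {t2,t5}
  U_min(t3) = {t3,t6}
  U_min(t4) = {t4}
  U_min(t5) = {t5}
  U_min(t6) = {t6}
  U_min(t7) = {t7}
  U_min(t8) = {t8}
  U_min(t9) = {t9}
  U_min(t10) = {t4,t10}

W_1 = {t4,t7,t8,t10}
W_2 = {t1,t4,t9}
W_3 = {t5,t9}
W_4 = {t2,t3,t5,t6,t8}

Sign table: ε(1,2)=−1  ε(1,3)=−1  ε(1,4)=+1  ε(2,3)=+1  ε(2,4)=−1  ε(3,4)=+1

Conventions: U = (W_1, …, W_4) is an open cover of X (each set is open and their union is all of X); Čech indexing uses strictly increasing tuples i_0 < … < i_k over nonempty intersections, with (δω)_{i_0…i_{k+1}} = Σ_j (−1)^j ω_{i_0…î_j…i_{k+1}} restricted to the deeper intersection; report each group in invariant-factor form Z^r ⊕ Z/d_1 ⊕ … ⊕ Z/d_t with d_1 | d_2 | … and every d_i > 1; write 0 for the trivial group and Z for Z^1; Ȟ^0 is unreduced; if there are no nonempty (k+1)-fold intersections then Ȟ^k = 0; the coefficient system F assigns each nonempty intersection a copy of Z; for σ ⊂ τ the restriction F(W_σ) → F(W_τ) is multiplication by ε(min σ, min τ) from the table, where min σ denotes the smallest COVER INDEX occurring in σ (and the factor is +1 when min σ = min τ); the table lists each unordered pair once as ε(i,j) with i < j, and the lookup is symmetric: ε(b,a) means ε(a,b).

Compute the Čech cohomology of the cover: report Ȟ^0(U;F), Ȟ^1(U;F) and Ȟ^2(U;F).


cover nerve:
  W12={t4} W14={t8} W23={t9} W34={t5}
C dims 4,4; δ0: rk 4, SNF 1^3·2
Ȟ^0: (4−4)−0=0 ⇒ 0
Ȟ^1: (4−0)−4=0 plus torsion [2] ⇒ Z/2
Ȟ^2: (0−0)−0=0 ⇒ 0

Ȟ^0 ≅ 0, Ȟ^1 ≅ Z/2, Ȟ^2 ≅ 0


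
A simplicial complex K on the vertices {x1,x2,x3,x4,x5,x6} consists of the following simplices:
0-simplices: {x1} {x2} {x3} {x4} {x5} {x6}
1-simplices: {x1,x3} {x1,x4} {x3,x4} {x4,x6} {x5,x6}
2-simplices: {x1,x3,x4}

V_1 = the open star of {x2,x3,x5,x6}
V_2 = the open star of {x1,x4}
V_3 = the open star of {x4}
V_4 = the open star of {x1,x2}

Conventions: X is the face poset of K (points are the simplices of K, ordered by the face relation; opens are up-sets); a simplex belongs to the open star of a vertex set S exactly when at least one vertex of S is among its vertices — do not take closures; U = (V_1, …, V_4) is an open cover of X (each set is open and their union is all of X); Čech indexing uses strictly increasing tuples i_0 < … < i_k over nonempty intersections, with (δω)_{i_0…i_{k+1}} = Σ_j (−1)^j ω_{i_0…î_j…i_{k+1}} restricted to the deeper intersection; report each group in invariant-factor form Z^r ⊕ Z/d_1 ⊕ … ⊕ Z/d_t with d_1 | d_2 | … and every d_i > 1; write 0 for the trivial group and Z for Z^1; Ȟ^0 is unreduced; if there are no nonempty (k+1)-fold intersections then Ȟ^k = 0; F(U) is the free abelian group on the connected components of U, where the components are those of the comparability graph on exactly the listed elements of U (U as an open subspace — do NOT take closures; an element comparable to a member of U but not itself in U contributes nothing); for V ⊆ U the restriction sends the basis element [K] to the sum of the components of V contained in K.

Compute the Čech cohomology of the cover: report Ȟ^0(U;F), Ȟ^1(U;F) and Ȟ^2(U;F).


nerve simplices:
  V1={{x2},{x3},{x5},{x6},{x1,x3},{x3,x4},{x4,x6},{x5,x6},{x1,x3,x4}} V2={{x1},{x4},{x1,x3},{x1,x4},{x3,x4},{x4,x6},{x1,x3,x4}} V3={{x4},{x1,x4},{x3,x4},{x4,x6},{x1,x3,x4}} V4={{x1},{x2},{x1,x3},{x1,x4},{x1,x3,x4}}
  V12={{x1,x3},{x3,x4},{x4,x6},{x1,x3,x4}} V13={{x3,x4},{x4,x6},{x1,x3,x4}} V14={{x2},{x1,x3},{x1,x3,x4}} V23={{x4},{x1,x4},{x3,x4},{x4,x6},{x1,x3,x4}} V24={{x1},{x1,x3},{x1,x4},{x1,x3,x4}} V34={{x1,x4},{x1,x3,x4}}
  V123={{x3,x4},{x4,x6},{x1,x3,x4}} V124={{x1,x3},{x1,x3,x4}} V134={{x1,x3,x4}} V234={{x1,x4},{x1,x3,x4}}
  V1234={{x1,x3,x4}}
components per intersection:
  V1: {{x2}} {{x3},{x1,x3},{x3,x4},{x1,x3,x4}} {{x5},{x6},{x4,x6},{x5,x6}}
  V2: {{x1},{x4},{x1,x3},{x1,x4},{x3,x4},{x4,x6},{x1,x3,x4}}
  V3: {{x4},{x1,x4},{x3,x4},{x4,x6},{x1,x3,x4}}
  V4: {{x1},{x1,x3},{x1,x4},{x1,x3,x4}} {{x2}}
  V12: {{x1,x3},{x3,x4},{x1,x3,x4}} {{x4,x6}}
  V13: {{x3,x4},{x1,x3,x4}} {{x4,x6}}
  V14: {{x2}} {{x1,x3},{x1,x3,x4}}
  V23: {{x4},{x1,x4},{x3,x4},{x4,x6},{x1,x3,x4}}
  V24: {{x1},{x1,x3},{x1,x4},{x1,x3,x4}}
  V34: {{x1,x4},{x1,x3,x4}}
  V123: {{x3,x4},{x1,x3,x4}} {{x4,x6}}
  V124: {{x1,x3},{x1,x3,x4}}
  V134: {{x1,x3,x4}}
  V234: {{x1,x4},{x1,x3,x4}}
  V1234: {{x1,x3,x4}}
C dims 7,9,5,1; δ0: rk 5, SNF 1^5; δ1: rk 4, SNF 1^4; δ2: rk 1, SNF 1^1
degree 0: 7−5−0 = 2 → Ȟ^0 ≅ Z^2
degree 1: 9−4−5 = 0 → Ȟ^1 ≅ 0
degree 2: 5−1−4 = 0 → Ȟ^2 ≅ 0

Ȟ^0(U;F) ≅ Z^2; Ȟ^1(U;F) ≅ 0; Ȟ^2(U;F) ≅ 0


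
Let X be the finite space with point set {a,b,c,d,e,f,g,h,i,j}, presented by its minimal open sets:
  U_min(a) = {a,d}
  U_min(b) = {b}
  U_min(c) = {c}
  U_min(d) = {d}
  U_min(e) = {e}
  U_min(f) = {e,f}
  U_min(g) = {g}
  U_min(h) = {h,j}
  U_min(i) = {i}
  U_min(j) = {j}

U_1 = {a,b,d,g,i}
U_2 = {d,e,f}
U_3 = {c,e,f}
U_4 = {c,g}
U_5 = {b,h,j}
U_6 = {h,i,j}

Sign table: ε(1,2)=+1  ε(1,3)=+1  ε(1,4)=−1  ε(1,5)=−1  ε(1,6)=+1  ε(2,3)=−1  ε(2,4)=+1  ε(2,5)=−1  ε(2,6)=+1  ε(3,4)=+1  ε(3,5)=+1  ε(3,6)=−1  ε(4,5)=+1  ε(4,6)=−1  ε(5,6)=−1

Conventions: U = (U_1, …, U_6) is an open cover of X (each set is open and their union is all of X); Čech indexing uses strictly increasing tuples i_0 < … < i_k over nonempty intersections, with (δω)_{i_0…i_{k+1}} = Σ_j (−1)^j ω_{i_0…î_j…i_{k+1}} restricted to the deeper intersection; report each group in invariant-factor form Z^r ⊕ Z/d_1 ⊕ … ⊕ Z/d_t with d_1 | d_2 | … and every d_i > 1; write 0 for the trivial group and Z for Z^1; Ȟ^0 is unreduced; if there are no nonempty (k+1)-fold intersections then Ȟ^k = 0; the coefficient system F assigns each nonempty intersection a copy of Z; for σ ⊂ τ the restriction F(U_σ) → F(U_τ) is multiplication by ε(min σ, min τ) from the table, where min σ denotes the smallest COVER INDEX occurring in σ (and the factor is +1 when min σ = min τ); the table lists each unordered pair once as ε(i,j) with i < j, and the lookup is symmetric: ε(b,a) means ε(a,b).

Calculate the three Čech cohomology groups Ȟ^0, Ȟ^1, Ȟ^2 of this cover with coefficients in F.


Ȟ^0 ≅ Z, Ȟ^1 ≅ Z^2, Ȟ^2 ≅ 0

nonempty overlaps:
  U12={d} U14={g} U15={b} U16={i} U23={e,f} U34={c} U56={h,j}
C dims 6,7; δ0: rk 5, SNF 1^5
degree 0: 6−5−0 = 1 → Ȟ^0 ≅ Z
degree 1: 7−0−5 = 2 → Ȟ^1 ≅ Z^2
degree 2: 0−0−0 = 0 → Ȟ^2 ≅ 0


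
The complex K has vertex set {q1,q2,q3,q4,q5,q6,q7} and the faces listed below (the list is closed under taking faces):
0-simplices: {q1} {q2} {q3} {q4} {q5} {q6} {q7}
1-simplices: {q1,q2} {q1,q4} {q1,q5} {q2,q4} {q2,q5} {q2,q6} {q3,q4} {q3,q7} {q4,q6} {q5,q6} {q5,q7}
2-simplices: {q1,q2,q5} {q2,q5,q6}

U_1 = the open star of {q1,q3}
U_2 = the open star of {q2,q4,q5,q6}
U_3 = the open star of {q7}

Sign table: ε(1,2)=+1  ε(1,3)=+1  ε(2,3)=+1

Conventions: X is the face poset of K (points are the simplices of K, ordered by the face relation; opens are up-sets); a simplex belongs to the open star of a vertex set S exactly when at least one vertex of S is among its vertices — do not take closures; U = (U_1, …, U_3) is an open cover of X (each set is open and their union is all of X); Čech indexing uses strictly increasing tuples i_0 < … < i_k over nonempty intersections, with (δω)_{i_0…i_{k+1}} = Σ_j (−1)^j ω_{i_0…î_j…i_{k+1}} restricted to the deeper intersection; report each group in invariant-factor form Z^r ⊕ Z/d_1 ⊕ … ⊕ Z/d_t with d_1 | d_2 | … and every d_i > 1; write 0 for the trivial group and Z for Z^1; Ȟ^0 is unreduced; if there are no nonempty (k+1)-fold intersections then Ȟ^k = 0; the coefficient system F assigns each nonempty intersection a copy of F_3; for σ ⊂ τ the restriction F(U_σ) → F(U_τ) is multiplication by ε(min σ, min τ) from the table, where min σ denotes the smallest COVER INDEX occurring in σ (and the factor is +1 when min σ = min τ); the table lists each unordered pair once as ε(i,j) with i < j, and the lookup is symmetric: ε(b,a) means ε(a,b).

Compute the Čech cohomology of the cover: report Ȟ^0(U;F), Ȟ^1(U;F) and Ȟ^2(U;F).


nonempty overlaps:
  U1={{q1},{q3},{q1,q2},{q1,q4},{q1,q5},{q3,q4},{q3,q7},{q1,q2,q5}} U2={{q2},{q4},{q5},{q6},{q1,q2},{q1,q4},{q1,q5},{q2,q4},{q2,q5},{q2,q6},{q3,q4},{q4,q6},{q5,q6},{q5,q7},{q1,q2,q5},{q2,q5,q6}} U3={{q7},{q3,q7},{q5,q7}}
  U12={{q1,q2},{q1,q4},{q1,q5},{q3,q4},{q1,q2,q5}} U13={{q3,q7}} U23={{q5,q7}}
C dims 3,3; δ0: rk_F3 2
degree 0: 3−2−0 = 1 → Ȟ^0 ≅ Z/3
degree 1: 3−0−2 = 1 → Ȟ^1 ≅ Z/3
degree 2: 0−0−0 = 0 → Ȟ^2 ≅ 0

Ȟ^0 = Z/3, Ȟ^1 = Z/3 and Ȟ^2 = 0


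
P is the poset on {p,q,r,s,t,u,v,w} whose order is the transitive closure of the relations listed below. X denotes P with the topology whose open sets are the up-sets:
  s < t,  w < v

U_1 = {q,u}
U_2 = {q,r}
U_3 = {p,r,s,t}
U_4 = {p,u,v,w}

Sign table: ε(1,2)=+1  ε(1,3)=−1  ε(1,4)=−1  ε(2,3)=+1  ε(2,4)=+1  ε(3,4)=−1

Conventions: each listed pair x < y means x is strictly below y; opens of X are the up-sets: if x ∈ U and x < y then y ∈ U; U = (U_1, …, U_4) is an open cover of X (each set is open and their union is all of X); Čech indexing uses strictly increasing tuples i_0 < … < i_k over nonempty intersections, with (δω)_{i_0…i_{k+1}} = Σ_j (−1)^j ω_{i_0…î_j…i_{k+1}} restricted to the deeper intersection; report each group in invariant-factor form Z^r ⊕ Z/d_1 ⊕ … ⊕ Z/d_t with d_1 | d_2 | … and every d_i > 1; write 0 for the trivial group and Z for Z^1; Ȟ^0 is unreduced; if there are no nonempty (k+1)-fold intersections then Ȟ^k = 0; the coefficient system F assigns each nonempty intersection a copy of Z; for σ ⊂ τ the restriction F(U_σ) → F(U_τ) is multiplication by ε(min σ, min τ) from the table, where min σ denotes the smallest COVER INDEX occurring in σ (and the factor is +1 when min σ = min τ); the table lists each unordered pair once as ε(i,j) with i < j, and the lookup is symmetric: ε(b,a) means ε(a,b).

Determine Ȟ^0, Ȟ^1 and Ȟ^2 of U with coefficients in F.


cover nerve:
  U12={q} U14={u} U23={r} U34={p}
C dims 4,4; δ0: rk 3, SNF 1^3
Ȟ^0: (4−3)−0=1 ⇒ Z
Ȟ^1: (4−0)−3=1 ⇒ Z
Ȟ^2: (0−0)−0=0 ⇒ 0

Ȟ^0 ≅ Z, Ȟ^1 ≅ Z and Ȟ^2 ≅ 0


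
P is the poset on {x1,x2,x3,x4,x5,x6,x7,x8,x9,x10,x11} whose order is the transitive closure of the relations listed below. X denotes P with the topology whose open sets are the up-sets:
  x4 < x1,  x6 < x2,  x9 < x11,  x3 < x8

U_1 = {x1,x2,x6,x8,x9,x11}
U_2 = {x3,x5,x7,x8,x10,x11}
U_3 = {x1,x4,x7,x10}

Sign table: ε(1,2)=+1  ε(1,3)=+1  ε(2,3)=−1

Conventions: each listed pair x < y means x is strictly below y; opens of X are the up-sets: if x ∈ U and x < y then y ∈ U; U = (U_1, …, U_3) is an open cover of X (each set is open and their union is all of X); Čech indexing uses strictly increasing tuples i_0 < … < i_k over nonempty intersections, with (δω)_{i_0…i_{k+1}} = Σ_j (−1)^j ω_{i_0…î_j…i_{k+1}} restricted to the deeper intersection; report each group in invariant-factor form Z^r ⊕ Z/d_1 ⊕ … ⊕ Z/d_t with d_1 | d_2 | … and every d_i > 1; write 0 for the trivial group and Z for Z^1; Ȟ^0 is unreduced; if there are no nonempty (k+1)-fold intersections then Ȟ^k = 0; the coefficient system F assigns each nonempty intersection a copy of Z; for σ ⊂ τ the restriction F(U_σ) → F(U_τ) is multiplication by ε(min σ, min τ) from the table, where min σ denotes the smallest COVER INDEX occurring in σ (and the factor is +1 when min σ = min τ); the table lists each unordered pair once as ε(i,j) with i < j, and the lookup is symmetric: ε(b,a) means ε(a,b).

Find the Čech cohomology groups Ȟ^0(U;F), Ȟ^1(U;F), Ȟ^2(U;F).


Ȟ^0(U;F) ≅ 0, Ȟ^1(U;F) ≅ Z/2, Ȟ^2(U;F) ≅ 0

nerve simplices:
  U12={x8,x11} U13={x1} U23={x7,x10}
C dims 3,3; δ0: rk 3, SNF 1^2·2
degree 0: 3−3−0 = 0 → Ȟ^0 ≅ 0
degree 1: 3−0−3 = 0 plus torsion [2] → Ȟ^1 ≅ Z/2
degree 2: 0−0−0 = 0 → Ȟ^2 ≅ 0


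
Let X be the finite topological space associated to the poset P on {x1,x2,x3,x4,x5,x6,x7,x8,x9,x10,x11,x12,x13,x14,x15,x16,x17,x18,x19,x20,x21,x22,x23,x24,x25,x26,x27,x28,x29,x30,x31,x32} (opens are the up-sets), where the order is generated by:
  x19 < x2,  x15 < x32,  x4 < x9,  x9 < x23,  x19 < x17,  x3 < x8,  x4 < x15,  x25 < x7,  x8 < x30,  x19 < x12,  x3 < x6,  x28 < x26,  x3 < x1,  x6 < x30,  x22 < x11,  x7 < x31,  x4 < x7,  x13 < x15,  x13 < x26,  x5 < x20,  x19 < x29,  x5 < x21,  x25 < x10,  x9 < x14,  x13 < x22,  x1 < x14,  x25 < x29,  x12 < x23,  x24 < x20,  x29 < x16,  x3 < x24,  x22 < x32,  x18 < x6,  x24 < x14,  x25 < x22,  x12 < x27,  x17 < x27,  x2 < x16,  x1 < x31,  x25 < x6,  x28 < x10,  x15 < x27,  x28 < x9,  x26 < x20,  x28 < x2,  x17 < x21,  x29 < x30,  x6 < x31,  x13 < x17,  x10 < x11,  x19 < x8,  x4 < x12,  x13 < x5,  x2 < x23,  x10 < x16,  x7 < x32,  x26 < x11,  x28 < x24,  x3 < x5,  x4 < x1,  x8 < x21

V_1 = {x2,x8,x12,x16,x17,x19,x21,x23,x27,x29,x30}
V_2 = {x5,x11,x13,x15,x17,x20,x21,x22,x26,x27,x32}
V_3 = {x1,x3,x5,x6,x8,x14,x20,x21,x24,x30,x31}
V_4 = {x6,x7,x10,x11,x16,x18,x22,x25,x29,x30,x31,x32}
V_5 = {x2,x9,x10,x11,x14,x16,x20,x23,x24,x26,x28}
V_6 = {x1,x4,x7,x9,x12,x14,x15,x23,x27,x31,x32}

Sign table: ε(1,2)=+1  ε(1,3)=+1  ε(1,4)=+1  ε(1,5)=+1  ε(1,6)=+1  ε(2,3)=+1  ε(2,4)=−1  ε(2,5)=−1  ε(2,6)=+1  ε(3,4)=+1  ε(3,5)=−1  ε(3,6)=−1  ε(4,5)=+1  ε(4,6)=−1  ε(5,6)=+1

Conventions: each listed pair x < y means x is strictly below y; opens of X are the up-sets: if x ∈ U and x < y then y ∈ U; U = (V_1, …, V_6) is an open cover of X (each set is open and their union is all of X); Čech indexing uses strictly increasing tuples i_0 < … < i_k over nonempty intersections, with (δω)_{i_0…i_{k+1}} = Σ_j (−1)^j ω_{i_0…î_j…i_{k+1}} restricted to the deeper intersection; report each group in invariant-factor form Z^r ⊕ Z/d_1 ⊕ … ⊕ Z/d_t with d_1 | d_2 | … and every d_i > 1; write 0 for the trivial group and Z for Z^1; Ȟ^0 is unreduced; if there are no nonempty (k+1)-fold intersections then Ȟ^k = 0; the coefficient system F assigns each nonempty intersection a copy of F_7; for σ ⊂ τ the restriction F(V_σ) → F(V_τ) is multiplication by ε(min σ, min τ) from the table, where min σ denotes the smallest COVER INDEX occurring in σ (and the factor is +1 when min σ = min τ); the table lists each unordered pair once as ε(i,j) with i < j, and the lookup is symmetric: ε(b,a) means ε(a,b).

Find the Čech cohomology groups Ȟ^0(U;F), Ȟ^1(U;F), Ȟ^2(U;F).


Ȟ^0 ≅ 0, Ȟ^1 ≅ 0, Ȟ^2 ≅ Z/7

cover nerve:
  V12={x17,x21,x27} V13={x8,x21,x30} V14={x16,x29,x30} V15={x2,x16,x23} V16={x12,x23,x27} V23={x5,x20,x21} V24={x11,x22,x32} V25={x11,x20,x26} V26={x15,x27,x32} V34={x6,x30,x31} V35={x14,x20,x24} V36={x1,x14,x31} V45={x10,x11,x16} V46={x7,x31,x32} V56={x9,x14,x23}
  V123={x21} V126={x27} V134={x30} V145={x16} V156={x23} V235={x20} V245={x11} V246={x32} V346={x31} V356={x14}
C dims 6,15,10; δ0: rk_F7 6; δ1: rk_F7 9
Ȟ^0: (6−6)−0=0 ⇒ 0
Ȟ^1: (15−9)−6=0 ⇒ 0
Ȟ^2: (10−0)−9=1 ⇒ Z/7


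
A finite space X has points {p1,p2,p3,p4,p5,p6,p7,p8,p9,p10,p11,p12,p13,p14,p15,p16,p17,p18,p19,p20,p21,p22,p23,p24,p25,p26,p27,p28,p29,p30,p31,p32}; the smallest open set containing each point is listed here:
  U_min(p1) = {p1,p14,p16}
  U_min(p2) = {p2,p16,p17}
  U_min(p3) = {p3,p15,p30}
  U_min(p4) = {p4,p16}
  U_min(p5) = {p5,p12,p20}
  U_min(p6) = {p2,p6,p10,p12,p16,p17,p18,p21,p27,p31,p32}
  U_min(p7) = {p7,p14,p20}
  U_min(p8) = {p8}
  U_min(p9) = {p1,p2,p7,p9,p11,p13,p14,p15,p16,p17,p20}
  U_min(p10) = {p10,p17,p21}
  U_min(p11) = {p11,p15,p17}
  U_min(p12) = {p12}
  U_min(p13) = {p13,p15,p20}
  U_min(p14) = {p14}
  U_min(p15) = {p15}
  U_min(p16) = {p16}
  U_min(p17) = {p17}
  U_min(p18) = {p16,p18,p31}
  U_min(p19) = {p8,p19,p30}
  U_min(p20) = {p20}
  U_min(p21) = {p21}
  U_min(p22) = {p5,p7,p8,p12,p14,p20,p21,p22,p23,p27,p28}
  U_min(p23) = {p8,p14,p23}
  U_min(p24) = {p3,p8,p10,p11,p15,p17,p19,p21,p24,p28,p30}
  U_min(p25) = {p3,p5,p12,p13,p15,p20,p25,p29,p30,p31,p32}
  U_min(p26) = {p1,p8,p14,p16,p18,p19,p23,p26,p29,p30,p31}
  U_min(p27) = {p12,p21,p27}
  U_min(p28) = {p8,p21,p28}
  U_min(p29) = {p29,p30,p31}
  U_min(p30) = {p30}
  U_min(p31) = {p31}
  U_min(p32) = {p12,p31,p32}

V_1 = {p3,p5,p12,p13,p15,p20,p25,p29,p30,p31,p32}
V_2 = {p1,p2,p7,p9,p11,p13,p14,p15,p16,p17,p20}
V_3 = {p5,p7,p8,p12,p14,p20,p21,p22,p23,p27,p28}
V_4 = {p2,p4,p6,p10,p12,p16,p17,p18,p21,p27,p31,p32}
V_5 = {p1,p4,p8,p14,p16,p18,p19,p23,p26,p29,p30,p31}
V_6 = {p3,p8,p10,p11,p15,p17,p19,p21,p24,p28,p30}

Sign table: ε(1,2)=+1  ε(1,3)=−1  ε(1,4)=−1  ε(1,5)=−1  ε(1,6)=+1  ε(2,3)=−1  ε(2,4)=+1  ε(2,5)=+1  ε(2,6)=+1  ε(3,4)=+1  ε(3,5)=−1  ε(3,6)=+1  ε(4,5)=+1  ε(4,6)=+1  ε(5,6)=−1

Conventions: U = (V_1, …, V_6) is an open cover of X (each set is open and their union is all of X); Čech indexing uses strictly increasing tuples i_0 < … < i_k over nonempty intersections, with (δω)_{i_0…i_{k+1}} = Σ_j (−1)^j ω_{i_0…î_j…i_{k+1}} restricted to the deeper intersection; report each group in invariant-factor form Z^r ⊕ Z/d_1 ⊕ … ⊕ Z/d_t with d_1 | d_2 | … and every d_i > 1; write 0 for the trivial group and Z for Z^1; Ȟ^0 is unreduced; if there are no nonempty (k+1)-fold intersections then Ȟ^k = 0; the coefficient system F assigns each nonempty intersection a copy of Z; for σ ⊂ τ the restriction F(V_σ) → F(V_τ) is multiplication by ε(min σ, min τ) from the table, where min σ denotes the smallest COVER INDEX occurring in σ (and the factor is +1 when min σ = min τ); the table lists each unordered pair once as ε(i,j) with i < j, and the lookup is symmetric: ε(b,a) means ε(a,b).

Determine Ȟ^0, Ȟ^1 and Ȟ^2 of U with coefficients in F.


nerve simplices:
  V12={p13,p15,p20} V13={p5,p12,p20} V14={p12,p31,p32} V15={p29,p30,p31} V16={p3,p15,p30} V23={p7,p14,p20} V24={p2,p16,p17} V25={p1,p14,p16} V26={p11,p15,p17} V34={p12,p21,p27} V35={p8,p14,p23} V36={p8,p21,p28} V45={p4,p16,p18,p31} V46={p10,p17,p21} V56={p8,p19,p30}
  V123={p20} V126={p15} V134={p12} V145={p31} V156={p30} V235={p14} V245={p16} V246={p17} V346={p21} V356={p8}
C dims 6,15,10; δ0: rk 6, SNF 1^5·2; δ1: rk 9, SNF 1^9
degree 0: 6−6−0 = 0 → Ȟ^0 ≅ 0
degree 1: 15−9−6 = 0 plus torsion [2] → Ȟ^1 ≅ Z/2
degree 2: 10−0−9 = 1 → Ȟ^2 ≅ Z

Ȟ^0 ≅ 0; Ȟ^1 ≅ Z/2; Ȟ^2 ≅ Z


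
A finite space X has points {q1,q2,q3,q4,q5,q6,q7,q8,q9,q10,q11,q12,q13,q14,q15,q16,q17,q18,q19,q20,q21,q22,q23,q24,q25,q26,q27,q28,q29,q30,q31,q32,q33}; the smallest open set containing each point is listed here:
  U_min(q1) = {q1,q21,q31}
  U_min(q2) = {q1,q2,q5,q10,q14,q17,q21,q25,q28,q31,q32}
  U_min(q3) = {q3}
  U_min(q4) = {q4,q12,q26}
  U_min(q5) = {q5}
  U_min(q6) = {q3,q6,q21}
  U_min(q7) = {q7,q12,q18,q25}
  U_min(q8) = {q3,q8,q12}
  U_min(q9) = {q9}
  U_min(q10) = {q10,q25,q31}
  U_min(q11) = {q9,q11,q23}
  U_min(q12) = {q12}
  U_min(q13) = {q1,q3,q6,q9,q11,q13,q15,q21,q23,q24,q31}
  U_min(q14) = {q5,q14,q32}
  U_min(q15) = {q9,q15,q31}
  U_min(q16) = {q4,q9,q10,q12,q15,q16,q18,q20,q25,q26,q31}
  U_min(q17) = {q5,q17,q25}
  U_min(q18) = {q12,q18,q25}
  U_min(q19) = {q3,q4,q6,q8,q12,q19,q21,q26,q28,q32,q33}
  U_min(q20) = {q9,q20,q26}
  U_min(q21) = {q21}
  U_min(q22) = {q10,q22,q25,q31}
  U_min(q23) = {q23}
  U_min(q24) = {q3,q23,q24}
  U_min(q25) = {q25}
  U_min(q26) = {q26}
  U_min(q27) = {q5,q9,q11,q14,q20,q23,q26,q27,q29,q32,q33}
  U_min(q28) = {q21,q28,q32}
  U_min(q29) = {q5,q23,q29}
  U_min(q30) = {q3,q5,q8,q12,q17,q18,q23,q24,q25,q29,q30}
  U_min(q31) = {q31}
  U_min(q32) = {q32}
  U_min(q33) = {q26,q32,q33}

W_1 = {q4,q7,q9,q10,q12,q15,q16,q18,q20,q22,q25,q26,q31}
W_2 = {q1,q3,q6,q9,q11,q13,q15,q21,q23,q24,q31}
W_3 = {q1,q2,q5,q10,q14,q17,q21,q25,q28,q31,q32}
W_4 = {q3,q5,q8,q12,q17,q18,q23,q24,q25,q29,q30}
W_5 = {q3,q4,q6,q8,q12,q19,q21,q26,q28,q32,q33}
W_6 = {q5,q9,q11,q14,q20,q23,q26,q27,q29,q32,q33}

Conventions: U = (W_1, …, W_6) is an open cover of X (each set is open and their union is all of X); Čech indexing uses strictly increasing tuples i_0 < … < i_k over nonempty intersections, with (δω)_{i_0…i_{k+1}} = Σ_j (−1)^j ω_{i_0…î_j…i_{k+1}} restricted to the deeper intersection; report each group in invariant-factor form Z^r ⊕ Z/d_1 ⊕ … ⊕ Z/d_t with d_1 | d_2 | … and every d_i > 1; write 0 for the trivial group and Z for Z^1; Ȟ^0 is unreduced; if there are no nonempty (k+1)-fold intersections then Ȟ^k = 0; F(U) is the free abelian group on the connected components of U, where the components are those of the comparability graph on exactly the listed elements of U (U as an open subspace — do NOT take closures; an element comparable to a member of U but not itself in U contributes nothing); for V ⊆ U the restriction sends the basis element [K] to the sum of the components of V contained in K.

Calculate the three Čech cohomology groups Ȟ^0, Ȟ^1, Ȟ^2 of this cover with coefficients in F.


nerve of the cover:
  W12={q9,q15,q31} W13={q10,q25,q31} W14={q12,q18,q25} W15={q4,q12,q26} W16={q9,q20,q26} W23={q1,q21,q31} W24={q3,q23,q24} W25={q3,q6,q21} W26={q9,q11,q23} W34={q5,q17,q25} W35={q21,q28,q32} W36={q5,q14,q32} W45={q3,q8,q12} W46={q5,q23,q29} W56={q26,q32,q33}
  W123={q31} W126={q9} W134={q25} W145={q12} W156={q26} W235={q21} W245={q3} W246={q23} W346={q5} W356={q32}
components per intersection:
  W1: {q4,q7,q9,q10,q12,q15,q16,q18,q20,q22,q25,q26,q31}
  W2: {q1,q3,q6,q9,q11,q13,q15,q21,q23,q24,q31}
  W3: {q1,q2,q5,q10,q14,q17,q21,q25,q28,q31,q32}
  W4: {q3,q5,q8,q12,q17,q18,q23,q24,q25,q29,q30}
  W5: {q3,q4,q6,q8,q12,q19,q21,q26,q28,q32,q33}
  W6: {q5,q9,q11,q14,q20,q23,q26,q27,q29,q32,q33}
  W12: {q9,q15,q31}
  W13: {q10,q25,q31}
  W14: {q12,q18,q25}
  W15: {q4,q12,q26}
  W16: {q9,q20,q26}
  W23: {q1,q21,q31}
  W24: {q3,q23,q24}
  W25: {q3,q6,q21}
  W26: {q9,q11,q23}
  W34: {q5,q17,q25}
  W35: {q21,q28,q32}
  W36: {q5,q14,q32}
  W45: {q3,q8,q12}
  W46: {q5,q23,q29}
  W56: {q26,q32,q33}
  W123: {q31}
  W126: {q9}
  W134: {q25}
  W145: {q12}
  W156: {q26}
  W235: {q21}
  W245: {q3}
  W246: {q23}
  W346: {q5}
  W356: {q32}
C dims 6,15,10; δ0: rk 5, SNF 1^5; δ1: rk 10, SNF 1^9·2
Ȟ^0 = (6 − 5) − 0 = 1, so Ȟ^0 ≅ Z
Ȟ^1 = (15 − 10) − 5 = 0, so Ȟ^1 ≅ 0
Ȟ^2 = (10 − 0) − 10 = 0 plus torsion [2], so Ȟ^2 ≅ Z/2

Ȟ^0(U;F) ≅ Z, Ȟ^1(U;F) ≅ 0 and Ȟ^2(U;F) ≅ Z/2
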